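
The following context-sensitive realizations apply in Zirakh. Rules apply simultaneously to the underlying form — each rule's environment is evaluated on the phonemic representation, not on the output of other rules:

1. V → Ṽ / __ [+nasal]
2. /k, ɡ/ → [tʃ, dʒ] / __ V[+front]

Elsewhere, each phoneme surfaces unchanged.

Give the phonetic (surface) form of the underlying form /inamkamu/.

/i/ (word-initial) occurs before a nasal consonant → [ĩ] by rule 1.
/n/ stays [n].
/a/ (between /n/ and /m/) occurs before a nasal consonant → [ã] by rule 1.
/m/ — not in any rule's target class → [m].
/k/ (between /m/ and /a/) is in the target of rule 2 but the environment (before a front vowel) is not met → [k].
/a/ (between /k/ and /m/) occurs before a nasal consonant → [ã] by rule 1.
/m/ (between /a/ and /u/) is unaffected → [m].
/u/ (word-final) is in the target of rule 1 but the environment (before a nasal consonant) is not met → [u].

[ĩnãmkãmu]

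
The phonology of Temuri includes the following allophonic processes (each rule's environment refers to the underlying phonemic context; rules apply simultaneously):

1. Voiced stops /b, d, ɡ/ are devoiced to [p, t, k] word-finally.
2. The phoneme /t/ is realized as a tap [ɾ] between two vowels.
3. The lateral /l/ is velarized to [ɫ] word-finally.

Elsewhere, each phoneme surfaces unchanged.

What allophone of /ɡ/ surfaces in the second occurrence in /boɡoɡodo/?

[ɡ]

/ɡ/ (between /o/ and /o/) is in the target of rule 1 but the environment (word-finally) is not met → [ɡ].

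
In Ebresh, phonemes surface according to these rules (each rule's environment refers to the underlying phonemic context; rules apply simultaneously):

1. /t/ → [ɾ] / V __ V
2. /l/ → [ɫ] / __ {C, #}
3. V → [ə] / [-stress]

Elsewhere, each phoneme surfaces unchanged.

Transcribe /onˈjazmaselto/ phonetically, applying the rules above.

[ənˈjazməsəɫtə]

/o/ (word-initial) occurs in an unstressed syllable → [ə] by rule 3.
/n/ (between /o/ and /j/): no rule targets it → [n].
/j/ (between /n/ and /a/) is unaffected → [j].
/a/ (between /j/ and /z/) is in the target of rule 3 but the environment (in an unstressed syllable) is not met → [a].
/z/ (between /a/ and /m/) is unaffected → [z].
/m/ — not in any rule's target class → [m].
/a/ — between /m/ and /s/, in an unstressed syllable — surfaces as [ə] (rule 3).
/s/ stays [s].
/e/ (between /s/ and /l/): in an unstressed syllable, so rule 3 applies → [ə].
Rule 2 applies to /l/ (between /e/ and /t/: word-finally or immediately before a consonant) → [ɫ].
/t/ — between /l/ and /o/; rule 1 does not apply here → [t].
Rule 3 applies to /o/ (word-final: in an unstressed syllable) → [ə].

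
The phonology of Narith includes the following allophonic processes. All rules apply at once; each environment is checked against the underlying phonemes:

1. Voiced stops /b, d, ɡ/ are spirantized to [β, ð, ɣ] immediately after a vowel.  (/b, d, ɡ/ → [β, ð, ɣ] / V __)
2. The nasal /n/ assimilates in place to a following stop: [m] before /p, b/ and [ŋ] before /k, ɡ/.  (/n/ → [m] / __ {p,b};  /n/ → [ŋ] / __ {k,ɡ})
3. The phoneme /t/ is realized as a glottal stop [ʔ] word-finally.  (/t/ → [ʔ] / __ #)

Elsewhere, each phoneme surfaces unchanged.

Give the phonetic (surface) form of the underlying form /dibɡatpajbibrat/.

/d/ (word-initial): rule 1 targets it, but not immediately after a vowel → unchanged [d].
/i/ — not in any rule's target class → [i].
/b/ — between /i/ and /ɡ/, immediately after a vowel — surfaces as [β] (rule 1).
/ɡ/ (between /b/ and /a/): rule 1 targets it, but not immediately after a vowel → unchanged [ɡ].
/a/ (between /ɡ/ and /t/): no rule targets it → [a].
/t/ (between /a/ and /p/) fails the environment for rule 3, so it stays [t].
/p/ stays [p].
/a/ (between /p/ and /j/) is unaffected → [a].
/j/ stays [j].
/b/ (between /j/ and /i/): rule 1 targets it, but not immediately after a vowel → unchanged [b].
/i/ (between /b/ and /b/): no rule targets it → [i].
Rule 1 applies to /b/ (between /i/ and /r/: immediately after a vowel) → [β].
/r/ stays [r].
/a/ — not in any rule's target class → [a].
/t/ — word-final, word-finally — surfaces as [ʔ] (rule 3).

[diβɡatpajbiβraʔ]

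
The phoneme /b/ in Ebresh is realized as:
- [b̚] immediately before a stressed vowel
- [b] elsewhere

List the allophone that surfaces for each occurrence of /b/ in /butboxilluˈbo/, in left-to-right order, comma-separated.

[b], [b], [b̚]

Occurrence 1 (position 1): no conditioning environment matches → elsewhere allophone [b].
Occurrence 2 (position 4): no conditioning environment matches → elsewhere allophone [b].
Occurrence 3 (position 11): immediately before a stressed vowel → [b̚].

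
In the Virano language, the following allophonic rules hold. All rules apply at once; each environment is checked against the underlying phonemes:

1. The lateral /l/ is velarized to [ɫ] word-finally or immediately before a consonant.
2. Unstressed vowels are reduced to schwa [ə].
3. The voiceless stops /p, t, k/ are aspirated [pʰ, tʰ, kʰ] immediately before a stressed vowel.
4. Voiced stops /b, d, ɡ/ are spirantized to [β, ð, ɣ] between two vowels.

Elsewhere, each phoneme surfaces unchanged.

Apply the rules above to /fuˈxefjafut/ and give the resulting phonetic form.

/f/ (word-initial) is unaffected → [f].
/u/ (between /f/ and /x/) occurs in an unstressed syllable → [ə] by rule 2.
/x/ (between /u/ and /e/): no rule targets it → [x].
/e/ (between /x/ and /f/) fails the environment for rule 2, so it stays [e].
/f/ (between /e/ and /j/): no rule targets it → [f].
/j/ — not in any rule's target class → [j].
/a/ meets the environment for rule 2 (in an unstressed syllable) → [ə].
/f/ (between /a/ and /u/) is unaffected → [f].
/u/ (between /f/ and /t/): in an unstressed syllable, so rule 2 applies → [ə].
/t/ (word-final) is in the target of rule 3 but the environment (immediately before a stressed vowel) is not met → [t].

[fəˈxefjəfət]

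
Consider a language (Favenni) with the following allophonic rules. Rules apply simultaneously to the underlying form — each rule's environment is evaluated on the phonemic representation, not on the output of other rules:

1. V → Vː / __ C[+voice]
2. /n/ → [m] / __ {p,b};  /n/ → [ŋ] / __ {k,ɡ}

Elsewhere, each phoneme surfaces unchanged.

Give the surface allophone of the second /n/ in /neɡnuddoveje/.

[n]

/n/ (between /ɡ/ and /u/): rule 2 targets it, but not before a labial or velar stop → unchanged [n].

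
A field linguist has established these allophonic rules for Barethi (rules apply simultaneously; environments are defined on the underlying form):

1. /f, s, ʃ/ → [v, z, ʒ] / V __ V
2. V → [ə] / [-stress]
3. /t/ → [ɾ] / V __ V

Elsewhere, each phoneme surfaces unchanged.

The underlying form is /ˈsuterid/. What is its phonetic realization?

/s/ (word-initial) is in the target of rule 1 but the environment (between two vowels) is not met → [s].
/u/ (between /s/ and /t/): rule 2 targets it, but not in an unstressed syllable → unchanged [u].
/t/ (between /u/ and /e/) occurs between two vowels → [ɾ] by rule 3.
/e/ meets the environment for rule 2 (in an unstressed syllable) → [ə].
/r/ (between /e/ and /i/): no rule targets it → [r].
/i/ meets the environment for rule 2 (in an unstressed syllable) → [ə].
/d/ — not in any rule's target class → [d].

[ˈsuɾərəd]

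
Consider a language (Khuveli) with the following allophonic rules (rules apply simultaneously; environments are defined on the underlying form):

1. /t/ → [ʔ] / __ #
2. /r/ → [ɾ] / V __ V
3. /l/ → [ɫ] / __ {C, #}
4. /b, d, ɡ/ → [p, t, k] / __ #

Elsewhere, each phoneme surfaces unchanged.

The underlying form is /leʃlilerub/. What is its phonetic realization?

/l/ (word-initial) fails the environment for rule 3, so it stays [l].
/l/ (between /ʃ/ and /i/): rule 3 targets it, but not word-finally or immediately before a consonant → unchanged [l].
/l/ (between /i/ and /e/) is in the target of rule 3 but the environment (word-finally or immediately before a consonant) is not met → [l].
/r/ (between /e/ and /u/): between two vowels, so rule 2 applies → [ɾ].
/b/ (word-final) occurs word-finally → [p] by rule 4.

[leʃlileɾup]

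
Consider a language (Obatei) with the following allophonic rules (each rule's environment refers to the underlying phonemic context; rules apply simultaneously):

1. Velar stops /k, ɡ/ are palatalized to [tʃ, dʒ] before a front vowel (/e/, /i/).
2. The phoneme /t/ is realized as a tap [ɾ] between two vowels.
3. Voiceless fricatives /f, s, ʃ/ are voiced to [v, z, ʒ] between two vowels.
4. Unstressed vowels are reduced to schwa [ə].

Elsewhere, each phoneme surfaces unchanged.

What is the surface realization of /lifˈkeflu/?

[ləfˈtʃeflə]

/l/ (word-initial): no rule targets it → [l].
/i/ meets the environment for rule 4 (in an unstressed syllable) → [ə].
/f/ (between /i/ and /k/): rule 3 targets it, but not between two vowels → unchanged [f].
/k/ meets the environment for rule 1 (before a front vowel) → [tʃ].
/e/ — between /k/ and /f/; rule 4 does not apply here → [e].
/f/ (between /e/ and /l/) fails the environment for rule 3, so it stays [f].
/l/ — not in any rule's target class → [l].
Rule 4 applies to /u/ (word-final: in an unstressed syllable) → [ə].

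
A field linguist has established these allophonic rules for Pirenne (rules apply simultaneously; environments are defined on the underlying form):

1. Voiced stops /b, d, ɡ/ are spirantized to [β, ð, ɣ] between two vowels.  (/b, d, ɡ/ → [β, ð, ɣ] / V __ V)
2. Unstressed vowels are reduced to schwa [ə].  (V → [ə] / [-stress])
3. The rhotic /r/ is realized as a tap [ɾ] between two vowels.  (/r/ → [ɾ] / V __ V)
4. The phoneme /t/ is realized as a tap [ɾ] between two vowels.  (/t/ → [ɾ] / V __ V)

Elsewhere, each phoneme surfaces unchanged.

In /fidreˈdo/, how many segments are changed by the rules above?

3

Segments that undergo a rule: /i/ → [ə] (rule 2); /e/ → [ə] (rule 2); /d/ → [ð] (rule 1).
All other segments surface unchanged.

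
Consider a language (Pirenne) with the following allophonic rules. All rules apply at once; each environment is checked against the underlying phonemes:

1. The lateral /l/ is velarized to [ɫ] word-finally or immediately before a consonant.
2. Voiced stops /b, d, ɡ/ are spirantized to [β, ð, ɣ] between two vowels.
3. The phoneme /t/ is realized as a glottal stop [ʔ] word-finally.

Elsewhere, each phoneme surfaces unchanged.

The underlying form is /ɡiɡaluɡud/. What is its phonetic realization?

[ɡiɣaluɣud]

/ɡ/ (word-initial) fails the environment for rule 2, so it stays [ɡ].
/i/ — not in any rule's target class → [i].
/ɡ/ (between /i/ and /a/): between two vowels, so rule 2 applies → [ɣ].
/a/ (between /ɡ/ and /l/): no rule targets it → [a].
/l/ (between /a/ and /u/) is in the target of rule 1 but the environment (word-finally or immediately before a consonant) is not met → [l].
/u/ (between /l/ and /ɡ/): no rule targets it → [u].
/ɡ/ (between /u/ and /u/) occurs between two vowels → [ɣ] by rule 2.
/u/ — not in any rule's target class → [u].
/d/ (word-final): rule 2 targets it, but not between two vowels → unchanged [d].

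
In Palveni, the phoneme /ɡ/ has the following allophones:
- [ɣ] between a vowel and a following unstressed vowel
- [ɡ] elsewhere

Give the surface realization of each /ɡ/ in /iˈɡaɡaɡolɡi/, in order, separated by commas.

[ɡ], [ɣ], [ɣ], [ɡ]

Occurrence 1 (position 2): no conditioning environment matches → elsewhere allophone [ɡ].
Occurrence 2 (position 4): between a vowel and a following unstressed vowel → [ɣ].
Occurrence 3 (position 6): between a vowel and a following unstressed vowel → [ɣ].
Occurrence 4 (position 9): no conditioning environment matches → elsewhere allophone [ɡ].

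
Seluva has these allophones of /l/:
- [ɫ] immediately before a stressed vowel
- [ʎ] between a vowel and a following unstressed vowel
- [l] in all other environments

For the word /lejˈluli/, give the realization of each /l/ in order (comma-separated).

Occurrence 1 (position 1): no conditioning environment matches → elsewhere allophone [l].
Occurrence 2 (position 4): immediately before a stressed vowel → [ɫ].
Occurrence 3 (position 6): between a vowel and a following unstressed vowel → [ʎ].

[l], [ɫ], [ʎ]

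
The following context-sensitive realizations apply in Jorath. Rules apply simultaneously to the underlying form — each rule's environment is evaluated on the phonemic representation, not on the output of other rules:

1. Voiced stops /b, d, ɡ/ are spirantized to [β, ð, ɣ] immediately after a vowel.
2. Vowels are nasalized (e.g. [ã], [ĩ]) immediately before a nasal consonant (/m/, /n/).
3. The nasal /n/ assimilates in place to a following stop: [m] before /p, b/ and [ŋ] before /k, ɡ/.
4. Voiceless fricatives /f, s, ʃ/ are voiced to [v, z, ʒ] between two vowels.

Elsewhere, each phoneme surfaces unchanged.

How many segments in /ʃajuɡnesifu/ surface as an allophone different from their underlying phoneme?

Segments that undergo a rule: /ɡ/ → [ɣ] (rule 1); /s/ → [z] (rule 4); /f/ → [v] (rule 4).
All other segments surface unchanged.

3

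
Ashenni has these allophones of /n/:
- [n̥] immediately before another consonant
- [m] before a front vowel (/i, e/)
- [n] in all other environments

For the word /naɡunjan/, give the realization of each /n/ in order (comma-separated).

Occurrence 1 (position 1): no conditioning environment matches → elsewhere allophone [n].
Occurrence 2 (position 5): immediately before another consonant → [n̥].
Occurrence 3 (position 8): no conditioning environment matches → elsewhere allophone [n].

[n], [n̥], [n]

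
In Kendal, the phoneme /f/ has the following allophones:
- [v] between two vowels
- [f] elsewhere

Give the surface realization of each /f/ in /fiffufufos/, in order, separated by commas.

[f], [f], [f], [v], [v]

Occurrence 1 (position 1): no conditioning environment matches → elsewhere allophone [f].
Occurrence 2 (position 3): no conditioning environment matches → elsewhere allophone [f].
Occurrence 3 (position 4): no conditioning environment matches → elsewhere allophone [f].
Occurrence 4 (position 6): between two vowels → [v].
Occurrence 5 (position 8): between two vowels → [v].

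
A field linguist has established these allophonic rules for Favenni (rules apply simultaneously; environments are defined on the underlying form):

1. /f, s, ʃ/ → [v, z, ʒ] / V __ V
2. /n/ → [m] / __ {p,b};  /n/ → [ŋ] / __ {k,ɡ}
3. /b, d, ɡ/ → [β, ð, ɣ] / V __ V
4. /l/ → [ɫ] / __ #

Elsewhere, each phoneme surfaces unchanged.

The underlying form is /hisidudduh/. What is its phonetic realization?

[hiziðudduh]

/h/ — not in any rule's target class → [h].
/i/ — not in any rule's target class → [i].
Rule 1 applies to /s/ (between /i/ and /i/: between two vowels) → [z].
/i/ — not in any rule's target class → [i].
/d/ — between /i/ and /u/, between two vowels — surfaces as [ð] (rule 3).
/u/ (between /d/ and /d/) is unaffected → [u].
/d/ (between /u/ and /d/): rule 3 targets it, but not between two vowels → unchanged [d].
/d/ (between /d/ and /u/): rule 3 targets it, but not between two vowels → unchanged [d].
/u/ — not in any rule's target class → [u].
/h/ stays [h].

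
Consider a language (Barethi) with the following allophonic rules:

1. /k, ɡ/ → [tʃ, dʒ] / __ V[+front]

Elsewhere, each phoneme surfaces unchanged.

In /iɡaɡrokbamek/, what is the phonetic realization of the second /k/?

/k/ — word-final; rule 1 does not apply here → [k].

[k]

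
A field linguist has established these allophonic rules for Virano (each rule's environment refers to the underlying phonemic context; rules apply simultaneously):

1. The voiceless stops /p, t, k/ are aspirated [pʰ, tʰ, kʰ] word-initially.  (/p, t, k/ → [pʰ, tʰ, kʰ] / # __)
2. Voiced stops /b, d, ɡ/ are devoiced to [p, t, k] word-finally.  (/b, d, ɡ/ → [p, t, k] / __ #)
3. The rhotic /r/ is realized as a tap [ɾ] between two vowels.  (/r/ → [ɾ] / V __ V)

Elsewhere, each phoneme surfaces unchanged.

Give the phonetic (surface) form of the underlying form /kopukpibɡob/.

/k/ (word-initial) occurs word-initially → [kʰ] by rule 1.
/p/ (between /o/ and /u/): rule 1 targets it, but not word-initially → unchanged [p].
/k/ — between /u/ and /p/; rule 1 does not apply here → [k].
/p/ (between /k/ and /i/) is in the target of rule 1 but the environment (word-initially) is not met → [p].
/b/ (between /i/ and /ɡ/) fails the environment for rule 2, so it stays [b].
/ɡ/ — between /b/ and /o/; rule 2 does not apply here → [ɡ].
/b/ meets the environment for rule 2 (word-finally) → [p].

[kʰopukpibɡop]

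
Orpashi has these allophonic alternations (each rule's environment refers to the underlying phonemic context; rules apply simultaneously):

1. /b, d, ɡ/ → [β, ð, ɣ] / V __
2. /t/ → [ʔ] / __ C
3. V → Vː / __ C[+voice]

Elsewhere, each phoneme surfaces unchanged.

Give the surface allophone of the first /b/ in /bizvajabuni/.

/b/ (word-initial) fails the environment for rule 1, so it stays [b].

[b]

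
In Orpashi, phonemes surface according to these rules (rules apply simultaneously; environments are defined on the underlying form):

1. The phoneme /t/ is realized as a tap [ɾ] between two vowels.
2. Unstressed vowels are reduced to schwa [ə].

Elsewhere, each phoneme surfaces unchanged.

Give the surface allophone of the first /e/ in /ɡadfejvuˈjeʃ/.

/e/ — between /f/ and /j/, in an unstressed syllable — surfaces as [ə] (rule 2).

[ə]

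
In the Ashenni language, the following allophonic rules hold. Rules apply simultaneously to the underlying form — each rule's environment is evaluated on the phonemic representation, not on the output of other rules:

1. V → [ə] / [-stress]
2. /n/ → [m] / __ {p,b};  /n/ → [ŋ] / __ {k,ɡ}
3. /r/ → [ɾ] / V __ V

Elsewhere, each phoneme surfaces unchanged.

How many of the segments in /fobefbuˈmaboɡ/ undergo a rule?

Segments that undergo a rule: /o/ → [ə] (rule 1); /e/ → [ə] (rule 1); /u/ → [ə] (rule 1); /o/ → [ə] (rule 1).
All other segments surface unchanged.

4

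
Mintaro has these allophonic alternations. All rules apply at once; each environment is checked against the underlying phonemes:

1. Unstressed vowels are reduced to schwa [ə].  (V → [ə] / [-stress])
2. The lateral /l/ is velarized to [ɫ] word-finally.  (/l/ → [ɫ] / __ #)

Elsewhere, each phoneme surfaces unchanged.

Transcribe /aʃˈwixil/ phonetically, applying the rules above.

Rule 1 applies to /a/ (word-initial: in an unstressed syllable) → [ə].
/ʃ/ stays [ʃ].
/w/ (between /ʃ/ and /i/): no rule targets it → [w].
/i/ (between /w/ and /x/) is in the target of rule 1 but the environment (in an unstressed syllable) is not met → [i].
/x/ (between /i/ and /i/) is unaffected → [x].
/i/ meets the environment for rule 1 (in an unstressed syllable) → [ə].
/l/ meets the environment for rule 2 (word-finally) → [ɫ].

[əʃˈwixəɫ]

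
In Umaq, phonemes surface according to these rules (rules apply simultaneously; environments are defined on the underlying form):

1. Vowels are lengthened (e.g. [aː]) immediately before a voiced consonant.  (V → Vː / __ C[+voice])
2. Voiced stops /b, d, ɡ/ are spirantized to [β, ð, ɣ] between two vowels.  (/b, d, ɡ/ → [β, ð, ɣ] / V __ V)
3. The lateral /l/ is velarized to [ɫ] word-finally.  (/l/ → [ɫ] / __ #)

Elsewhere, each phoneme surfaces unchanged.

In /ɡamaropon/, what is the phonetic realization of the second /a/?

/a/ (between /m/ and /r/): before a voiced consonant, so rule 1 applies → [aː].

[aː]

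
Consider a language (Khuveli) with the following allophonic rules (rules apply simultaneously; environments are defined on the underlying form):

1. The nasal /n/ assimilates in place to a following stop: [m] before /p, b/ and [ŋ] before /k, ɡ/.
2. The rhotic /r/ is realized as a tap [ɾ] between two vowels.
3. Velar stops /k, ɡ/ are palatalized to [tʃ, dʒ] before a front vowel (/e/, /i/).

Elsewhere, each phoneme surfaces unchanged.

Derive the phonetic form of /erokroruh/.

[eɾokroɾuh]

/r/ — between /e/ and /o/, between two vowels — surfaces as [ɾ] (rule 2).
/k/ — between /o/ and /r/; rule 3 does not apply here → [k].
/r/ (between /k/ and /o/) fails the environment for rule 2, so it stays [r].
/r/ meets the environment for rule 2 (between two vowels) → [ɾ].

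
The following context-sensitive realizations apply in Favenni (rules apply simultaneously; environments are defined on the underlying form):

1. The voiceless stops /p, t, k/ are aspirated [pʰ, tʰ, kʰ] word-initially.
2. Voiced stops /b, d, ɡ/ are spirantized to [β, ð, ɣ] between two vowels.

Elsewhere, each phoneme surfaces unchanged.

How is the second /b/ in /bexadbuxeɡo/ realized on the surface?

[b]

/b/ (between /d/ and /u/) fails the environment for rule 2, so it stays [b].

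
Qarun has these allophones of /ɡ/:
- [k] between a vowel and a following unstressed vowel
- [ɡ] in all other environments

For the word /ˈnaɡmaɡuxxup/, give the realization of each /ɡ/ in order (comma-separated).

Occurrence 1 (position 3): no conditioning environment matches → elsewhere allophone [ɡ].
Occurrence 2 (position 6): between a vowel and a following unstressed vowel → [k].

[ɡ], [k]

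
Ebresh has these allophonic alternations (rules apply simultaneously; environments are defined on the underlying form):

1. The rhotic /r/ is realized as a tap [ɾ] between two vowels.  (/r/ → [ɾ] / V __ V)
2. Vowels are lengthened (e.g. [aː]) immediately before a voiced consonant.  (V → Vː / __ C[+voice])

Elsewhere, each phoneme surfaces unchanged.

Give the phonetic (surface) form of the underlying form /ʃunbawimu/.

/ʃ/ (word-initial): no rule targets it → [ʃ].
/u/ — between /ʃ/ and /n/, before a voiced consonant — surfaces as [uː] (rule 2).
/n/ (between /u/ and /b/) is unaffected → [n].
/b/ — not in any rule's target class → [b].
/a/ — between /b/ and /w/, before a voiced consonant — surfaces as [aː] (rule 2).
/w/ stays [w].
/i/ (between /w/ and /m/) occurs before a voiced consonant → [iː] by rule 2.
/m/ — not in any rule's target class → [m].
/u/ (word-final): rule 2 targets it, but not before a voiced consonant → unchanged [u].

[ʃuːnbaːwiːmu]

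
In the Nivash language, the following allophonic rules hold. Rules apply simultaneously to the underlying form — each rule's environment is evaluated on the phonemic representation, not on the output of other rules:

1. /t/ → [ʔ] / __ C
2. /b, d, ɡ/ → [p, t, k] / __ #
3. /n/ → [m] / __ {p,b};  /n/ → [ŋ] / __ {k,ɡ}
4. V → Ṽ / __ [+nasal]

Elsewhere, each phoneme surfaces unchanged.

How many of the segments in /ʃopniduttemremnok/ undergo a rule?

3

Segments that undergo a rule: /t/ → [ʔ] (rule 1); /e/ → [ẽ] (rule 4); /e/ → [ẽ] (rule 4).
All other segments surface unchanged.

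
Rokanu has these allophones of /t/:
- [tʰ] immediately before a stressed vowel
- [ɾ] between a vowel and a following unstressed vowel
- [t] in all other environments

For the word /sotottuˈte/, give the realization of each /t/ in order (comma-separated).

[ɾ], [t], [t], [tʰ]

Occurrence 1 (position 3): between a vowel and an unstressed vowel → [ɾ].
Occurrence 2 (position 5): no conditioning environment matches → elsewhere allophone [t].
Occurrence 3 (position 6): no conditioning environment matches → elsewhere allophone [t].
Occurrence 4 (position 8): immediately before a stressed vowel → [tʰ].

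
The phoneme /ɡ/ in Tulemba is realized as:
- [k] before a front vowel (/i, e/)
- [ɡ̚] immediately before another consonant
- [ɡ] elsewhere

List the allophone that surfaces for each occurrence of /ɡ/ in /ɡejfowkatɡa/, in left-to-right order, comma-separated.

Occurrence 1 (position 1): before a front vowel (/i, e/) → [k].
Occurrence 2 (position 10): no conditioning environment matches → elsewhere allophone [ɡ].

[k], [ɡ]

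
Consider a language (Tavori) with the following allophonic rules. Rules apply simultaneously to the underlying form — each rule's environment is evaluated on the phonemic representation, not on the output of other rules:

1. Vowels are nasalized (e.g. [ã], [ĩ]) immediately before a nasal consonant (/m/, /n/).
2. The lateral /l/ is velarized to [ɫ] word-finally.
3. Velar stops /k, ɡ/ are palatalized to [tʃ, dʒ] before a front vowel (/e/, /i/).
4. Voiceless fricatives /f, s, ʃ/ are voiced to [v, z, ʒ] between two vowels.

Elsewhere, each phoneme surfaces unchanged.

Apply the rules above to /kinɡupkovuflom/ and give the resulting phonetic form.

[tʃĩnɡupkovuflõm]

/k/ (word-initial): before a front vowel, so rule 3 applies → [tʃ].
/i/ — between /k/ and /n/, before a nasal consonant — surfaces as [ĩ] (rule 1).
/ɡ/ (between /n/ and /u/) fails the environment for rule 3, so it stays [ɡ].
/u/ — between /ɡ/ and /p/; rule 1 does not apply here → [u].
/k/ — between /p/ and /o/; rule 3 does not apply here → [k].
/o/ (between /k/ and /v/) is in the target of rule 1 but the environment (before a nasal consonant) is not met → [o].
/u/ (between /v/ and /f/) is in the target of rule 1 but the environment (before a nasal consonant) is not met → [u].
/f/ (between /u/ and /l/) fails the environment for rule 4, so it stays [f].
/l/ — between /f/ and /o/; rule 2 does not apply here → [l].
/o/ (between /l/ and /m/): before a nasal consonant, so rule 1 applies → [õ].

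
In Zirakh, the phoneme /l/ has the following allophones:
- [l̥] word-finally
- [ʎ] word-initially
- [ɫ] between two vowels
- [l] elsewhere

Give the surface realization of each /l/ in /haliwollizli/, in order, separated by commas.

Occurrence 1 (position 3): between two vowels → [ɫ].
Occurrence 2 (position 7): no conditioning environment matches → elsewhere allophone [l].
Occurrence 3 (position 8): no conditioning environment matches → elsewhere allophone [l].
Occurrence 4 (position 11): no conditioning environment matches → elsewhere allophone [l].

[ɫ], [l], [l], [l]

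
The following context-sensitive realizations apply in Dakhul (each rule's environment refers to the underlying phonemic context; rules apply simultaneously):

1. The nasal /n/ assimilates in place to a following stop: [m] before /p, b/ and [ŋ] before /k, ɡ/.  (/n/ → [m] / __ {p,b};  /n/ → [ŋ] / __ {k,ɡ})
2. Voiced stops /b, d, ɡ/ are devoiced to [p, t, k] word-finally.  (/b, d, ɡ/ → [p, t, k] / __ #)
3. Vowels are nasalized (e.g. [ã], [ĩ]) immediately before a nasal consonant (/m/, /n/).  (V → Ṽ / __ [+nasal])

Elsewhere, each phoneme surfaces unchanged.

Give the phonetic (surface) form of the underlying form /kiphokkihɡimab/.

[kiphokkihɡĩmap]

/i/ (between /k/ and /p/) is in the target of rule 3 but the environment (before a nasal consonant) is not met → [i].
/o/ (between /h/ and /k/) is in the target of rule 3 but the environment (before a nasal consonant) is not met → [o].
/i/ (between /k/ and /h/) is in the target of rule 3 but the environment (before a nasal consonant) is not met → [i].
/ɡ/ — between /h/ and /i/; rule 2 does not apply here → [ɡ].
/i/ (between /ɡ/ and /m/): before a nasal consonant, so rule 3 applies → [ĩ].
/a/ (between /m/ and /b/) is in the target of rule 3 but the environment (before a nasal consonant) is not met → [a].
/b/ — word-final, word-finally — surfaces as [p] (rule 2).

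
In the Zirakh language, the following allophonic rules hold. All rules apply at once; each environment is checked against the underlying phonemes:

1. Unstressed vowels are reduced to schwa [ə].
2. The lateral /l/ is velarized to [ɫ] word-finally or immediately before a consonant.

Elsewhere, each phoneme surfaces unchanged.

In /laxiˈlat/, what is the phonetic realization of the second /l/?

/l/ (between /i/ and /a/): rule 2 targets it, but not word-finally or immediately before a consonant → unchanged [l].

[l]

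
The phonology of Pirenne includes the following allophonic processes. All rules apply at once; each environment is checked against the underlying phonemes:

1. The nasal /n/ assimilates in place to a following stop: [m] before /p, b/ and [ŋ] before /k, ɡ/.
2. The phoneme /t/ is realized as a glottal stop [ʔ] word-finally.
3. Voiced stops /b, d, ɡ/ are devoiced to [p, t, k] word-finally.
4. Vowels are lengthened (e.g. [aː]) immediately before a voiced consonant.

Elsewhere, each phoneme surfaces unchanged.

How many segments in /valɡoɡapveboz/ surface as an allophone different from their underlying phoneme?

Segments that undergo a rule: /a/ → [aː] (rule 4); /o/ → [oː] (rule 4); /e/ → [eː] (rule 4); /o/ → [oː] (rule 4).
All other segments surface unchanged.

4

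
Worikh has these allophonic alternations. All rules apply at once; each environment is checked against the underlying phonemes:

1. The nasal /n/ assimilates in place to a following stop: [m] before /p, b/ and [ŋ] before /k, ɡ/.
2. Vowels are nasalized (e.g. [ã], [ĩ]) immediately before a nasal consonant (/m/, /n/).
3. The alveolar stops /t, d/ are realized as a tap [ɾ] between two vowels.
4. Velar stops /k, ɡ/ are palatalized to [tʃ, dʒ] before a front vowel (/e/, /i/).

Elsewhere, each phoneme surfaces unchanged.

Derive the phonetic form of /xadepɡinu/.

/a/ (between /x/ and /d/): rule 2 targets it, but not before a nasal consonant → unchanged [a].
/d/ (between /a/ and /e/) occurs between two vowels → [ɾ] by rule 3.
/e/ (between /d/ and /p/) fails the environment for rule 2, so it stays [e].
/ɡ/ (between /p/ and /i/) occurs before a front vowel → [dʒ] by rule 4.
Rule 2 applies to /i/ (between /ɡ/ and /n/: before a nasal consonant) → [ĩ].
/n/ — between /i/ and /u/; rule 1 does not apply here → [n].
/u/ (word-final) is in the target of rule 2 but the environment (before a nasal consonant) is not met → [u].

[xaɾepdʒĩnu]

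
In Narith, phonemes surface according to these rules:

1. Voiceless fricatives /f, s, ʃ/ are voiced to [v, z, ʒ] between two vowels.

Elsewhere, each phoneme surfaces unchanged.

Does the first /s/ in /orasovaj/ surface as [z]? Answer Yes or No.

Yes

/s/ meets the environment for rule 1 (between two vowels) → [z].
The actual realization is [z], which matches [z].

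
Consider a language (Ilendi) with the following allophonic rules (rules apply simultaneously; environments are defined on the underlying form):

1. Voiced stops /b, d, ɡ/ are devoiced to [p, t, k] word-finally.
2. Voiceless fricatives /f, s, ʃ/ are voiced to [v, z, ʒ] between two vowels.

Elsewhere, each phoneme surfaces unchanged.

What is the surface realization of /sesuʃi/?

/s/ (word-initial) fails the environment for rule 2, so it stays [s].
/e/ (between /s/ and /s/): no rule targets it → [e].
/s/ (between /e/ and /u/): between two vowels, so rule 2 applies → [z].
/u/ — not in any rule's target class → [u].
/ʃ/ (between /u/ and /i/) occurs between two vowels → [ʒ] by rule 2.
/i/ (word-final): no rule targets it → [i].

[sezuʒi]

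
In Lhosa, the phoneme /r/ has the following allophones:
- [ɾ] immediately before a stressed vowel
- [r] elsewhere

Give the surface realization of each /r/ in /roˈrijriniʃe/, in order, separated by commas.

Occurrence 1 (position 1): no conditioning environment matches → elsewhere allophone [r].
Occurrence 2 (position 3): immediately before a stressed vowel → [ɾ].
Occurrence 3 (position 6): no conditioning environment matches → elsewhere allophone [r].

[r], [ɾ], [r]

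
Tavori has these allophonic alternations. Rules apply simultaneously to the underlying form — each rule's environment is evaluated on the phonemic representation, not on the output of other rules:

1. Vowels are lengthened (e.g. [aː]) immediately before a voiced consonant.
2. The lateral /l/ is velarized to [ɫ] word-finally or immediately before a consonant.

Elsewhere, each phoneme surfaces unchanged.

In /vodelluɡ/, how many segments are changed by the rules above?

4

Segments that undergo a rule: /o/ → [oː] (rule 1); /e/ → [eː] (rule 1); /l/ → [ɫ] (rule 2); /u/ → [uː] (rule 1).
All other segments surface unchanged.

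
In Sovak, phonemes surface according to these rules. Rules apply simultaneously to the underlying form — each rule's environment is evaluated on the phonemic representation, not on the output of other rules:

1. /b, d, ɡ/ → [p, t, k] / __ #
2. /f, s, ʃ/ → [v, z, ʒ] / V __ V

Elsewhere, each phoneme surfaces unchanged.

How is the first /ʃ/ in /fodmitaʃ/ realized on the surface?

[ʃ]

/ʃ/ (word-final) is in the target of rule 2 but the environment (between two vowels) is not met → [ʃ].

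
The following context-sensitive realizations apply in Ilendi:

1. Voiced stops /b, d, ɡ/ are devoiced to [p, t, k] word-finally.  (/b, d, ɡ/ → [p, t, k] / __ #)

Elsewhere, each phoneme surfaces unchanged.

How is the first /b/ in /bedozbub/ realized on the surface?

[b]

/b/ — word-initial; rule 1 does not apply here → [b].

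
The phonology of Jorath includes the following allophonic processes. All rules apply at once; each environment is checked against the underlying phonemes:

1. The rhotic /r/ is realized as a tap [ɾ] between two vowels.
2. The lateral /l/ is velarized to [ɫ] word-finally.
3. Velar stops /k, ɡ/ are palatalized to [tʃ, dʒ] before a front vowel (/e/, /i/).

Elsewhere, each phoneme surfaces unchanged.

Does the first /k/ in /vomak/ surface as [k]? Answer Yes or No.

Yes

/k/ (word-final): rule 3 targets it, but not before a front vowel → unchanged [k].
The actual realization is [k], which matches [k].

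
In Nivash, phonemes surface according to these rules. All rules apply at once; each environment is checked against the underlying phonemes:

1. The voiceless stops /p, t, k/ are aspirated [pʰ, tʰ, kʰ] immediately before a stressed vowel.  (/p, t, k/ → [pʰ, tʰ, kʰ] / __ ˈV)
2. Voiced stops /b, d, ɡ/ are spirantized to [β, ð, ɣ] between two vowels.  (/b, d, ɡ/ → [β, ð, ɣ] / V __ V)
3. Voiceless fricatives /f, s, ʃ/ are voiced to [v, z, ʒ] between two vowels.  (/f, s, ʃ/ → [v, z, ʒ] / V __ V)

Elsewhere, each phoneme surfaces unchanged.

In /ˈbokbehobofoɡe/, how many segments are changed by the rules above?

Segments that undergo a rule: /b/ → [β] (rule 2); /f/ → [v] (rule 3); /ɡ/ → [ɣ] (rule 2).
All other segments surface unchanged.

3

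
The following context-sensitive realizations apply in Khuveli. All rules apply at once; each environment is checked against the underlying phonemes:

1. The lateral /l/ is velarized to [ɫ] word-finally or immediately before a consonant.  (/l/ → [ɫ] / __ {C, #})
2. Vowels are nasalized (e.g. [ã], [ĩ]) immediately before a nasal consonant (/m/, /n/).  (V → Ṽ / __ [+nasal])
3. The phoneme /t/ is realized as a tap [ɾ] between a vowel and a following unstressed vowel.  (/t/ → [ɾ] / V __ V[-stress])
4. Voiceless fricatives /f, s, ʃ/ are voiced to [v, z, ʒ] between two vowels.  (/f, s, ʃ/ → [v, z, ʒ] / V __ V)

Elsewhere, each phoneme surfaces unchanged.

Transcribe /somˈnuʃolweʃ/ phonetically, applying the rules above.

[sõmˈnuʒoɫweʃ]

/s/ (word-initial) fails the environment for rule 4, so it stays [s].
/o/ (between /s/ and /m/): before a nasal consonant, so rule 2 applies → [õ].
/m/ — not in any rule's target class → [m].
/n/ (between /m/ and /u/) is unaffected → [n].
/u/ — between /n/ and /ʃ/; rule 2 does not apply here → [u].
/ʃ/ — between /u/ and /o/, between two vowels — surfaces as [ʒ] (rule 4).
/o/ (between /ʃ/ and /l/): rule 2 targets it, but not before a nasal consonant → unchanged [o].
/l/ — between /o/ and /w/, word-finally or immediately before a consonant — surfaces as [ɫ] (rule 1).
/w/ — not in any rule's target class → [w].
/e/ (between /w/ and /ʃ/): rule 2 targets it, but not before a nasal consonant → unchanged [e].
/ʃ/ — word-final; rule 4 does not apply here → [ʃ].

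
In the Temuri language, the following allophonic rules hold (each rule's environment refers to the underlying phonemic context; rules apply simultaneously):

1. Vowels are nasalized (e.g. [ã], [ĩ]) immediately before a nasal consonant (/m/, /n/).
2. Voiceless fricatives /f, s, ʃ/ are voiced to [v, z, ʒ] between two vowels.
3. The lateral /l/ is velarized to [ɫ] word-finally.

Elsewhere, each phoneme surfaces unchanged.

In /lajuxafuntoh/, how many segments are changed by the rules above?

Segments that undergo a rule: /f/ → [v] (rule 2); /u/ → [ũ] (rule 1).
All other segments surface unchanged.

2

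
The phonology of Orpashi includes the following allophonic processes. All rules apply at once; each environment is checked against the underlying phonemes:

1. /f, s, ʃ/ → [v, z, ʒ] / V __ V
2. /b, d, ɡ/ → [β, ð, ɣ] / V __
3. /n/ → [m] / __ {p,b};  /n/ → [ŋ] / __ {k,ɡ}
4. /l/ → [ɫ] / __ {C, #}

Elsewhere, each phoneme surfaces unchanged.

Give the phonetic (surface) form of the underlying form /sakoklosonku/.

/s/ (word-initial) fails the environment for rule 1, so it stays [s].
/a/ (between /s/ and /k/): no rule targets it → [a].
/k/ stays [k].
/o/ (between /k/ and /k/): no rule targets it → [o].
/k/ — not in any rule's target class → [k].
/l/ (between /k/ and /o/) is in the target of rule 4 but the environment (word-finally or immediately before a consonant) is not met → [l].
/o/ — not in any rule's target class → [o].
Rule 1 applies to /s/ (between /o/ and /o/: between two vowels) → [z].
/o/ stays [o].
/n/ (between /o/ and /k/): before a labial or velar stop, so rule 3 applies → [ŋ].
/k/ (between /n/ and /u/): no rule targets it → [k].
/u/ stays [u].

[sakoklozoŋku]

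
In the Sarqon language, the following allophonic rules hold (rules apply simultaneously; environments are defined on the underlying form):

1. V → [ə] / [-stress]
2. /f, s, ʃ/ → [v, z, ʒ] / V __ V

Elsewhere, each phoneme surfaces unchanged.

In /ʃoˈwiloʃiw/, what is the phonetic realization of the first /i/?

[i]

/i/ (between /w/ and /l/) is in the target of rule 1 but the environment (in an unstressed syllable) is not met → [i].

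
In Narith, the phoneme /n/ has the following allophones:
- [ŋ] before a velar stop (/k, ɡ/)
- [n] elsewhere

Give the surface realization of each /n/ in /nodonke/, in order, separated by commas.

Occurrence 1 (position 1): no conditioning environment matches → elsewhere allophone [n].
Occurrence 2 (position 5): before a velar stop → [ŋ].

[n], [ŋ]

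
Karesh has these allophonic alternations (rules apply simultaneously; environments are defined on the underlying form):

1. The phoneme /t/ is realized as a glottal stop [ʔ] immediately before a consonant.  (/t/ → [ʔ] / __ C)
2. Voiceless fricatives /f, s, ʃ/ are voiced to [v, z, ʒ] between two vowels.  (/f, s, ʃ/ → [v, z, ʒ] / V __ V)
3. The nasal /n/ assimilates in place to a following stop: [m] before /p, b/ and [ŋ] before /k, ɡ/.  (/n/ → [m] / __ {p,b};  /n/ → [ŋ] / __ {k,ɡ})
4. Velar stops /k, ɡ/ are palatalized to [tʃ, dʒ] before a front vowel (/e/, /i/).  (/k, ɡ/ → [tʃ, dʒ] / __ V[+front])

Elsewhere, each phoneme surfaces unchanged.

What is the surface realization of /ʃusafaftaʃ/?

[ʃuzavaftaʃ]

/ʃ/ (word-initial): rule 2 targets it, but not between two vowels → unchanged [ʃ].
/u/ — not in any rule's target class → [u].
/s/ (between /u/ and /a/) occurs between two vowels → [z] by rule 2.
/a/ stays [a].
/f/ (between /a/ and /a/): between two vowels, so rule 2 applies → [v].
/a/ stays [a].
/f/ (between /a/ and /t/) fails the environment for rule 2, so it stays [f].
/t/ (between /f/ and /a/): rule 1 targets it, but not immediately before a consonant → unchanged [t].
/a/ (between /t/ and /ʃ/) is unaffected → [a].
/ʃ/ (word-final) is in the target of rule 2 but the environment (between two vowels) is not met → [ʃ].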